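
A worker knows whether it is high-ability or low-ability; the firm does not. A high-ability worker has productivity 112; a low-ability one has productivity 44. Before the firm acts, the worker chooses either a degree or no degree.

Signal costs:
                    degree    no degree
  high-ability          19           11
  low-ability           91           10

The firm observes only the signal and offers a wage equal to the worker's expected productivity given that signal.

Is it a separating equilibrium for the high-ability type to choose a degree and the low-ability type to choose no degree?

Yes

Under separation the firm infers type exactly: degree → high-ability (pays 112), no degree → low-ability (pays 44).
High-ability: degree gives 112 − 19 = 93; no degree gives 44 − 11 = 33. No deviation. ✓
Low-ability: no degree gives 44 − 10 = 34; degree gives 112 − 91 = 21. No deviation. ✓
Neither type gains from mimicking the other.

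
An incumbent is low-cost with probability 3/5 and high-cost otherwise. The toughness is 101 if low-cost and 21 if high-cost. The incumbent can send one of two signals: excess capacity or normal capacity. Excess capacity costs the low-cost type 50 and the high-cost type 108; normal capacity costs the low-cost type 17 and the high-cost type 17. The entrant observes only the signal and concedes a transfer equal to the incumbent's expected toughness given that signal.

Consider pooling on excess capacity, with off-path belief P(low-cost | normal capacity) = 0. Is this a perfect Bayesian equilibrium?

On the equilibrium path (excess capacity) the entrant holds the prior 3/5 and pays 3/5·101 + 2/5·21 = 69. Off-path (normal capacity) belief 0 gives 0·101 + 1·21 = 21.
Low-cost: excess capacity gives 69 − 50 = 19; normal capacity gives 21 − 17 = 4. Stays. ✓
High-cost: excess capacity gives 69 − 108 = -39; normal capacity gives 21 − 17 = 4. Deviates. ✗

No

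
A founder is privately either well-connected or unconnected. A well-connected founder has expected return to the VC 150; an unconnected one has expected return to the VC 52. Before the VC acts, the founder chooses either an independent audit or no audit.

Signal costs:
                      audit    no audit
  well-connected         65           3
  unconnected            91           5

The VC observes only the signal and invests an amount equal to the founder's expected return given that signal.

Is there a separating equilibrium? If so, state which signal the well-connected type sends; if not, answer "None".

Try well-connected → audit, unconnected → no audit:
  Under separation the VC infers type exactly: audit → well-connected (pays 150), no audit → unconnected (pays 52).
  Well-connected: audit gives 150 − 65 = 85; no audit gives 52 − 3 = 49. No deviation. ✓
  Unconnected: no audit gives 52 − 5 = 47; audit gives 150 − 91 = 59. Would deviate. ✗
Try well-connected → no audit, unconnected → audit:
  Under separation the VC infers type exactly: no audit → well-connected (pays 150), audit → unconnected (pays 52).
  Well-connected: no audit gives 150 − 3 = 147; audit gives 52 − 65 = -13. No deviation. ✓
  Unconnected: audit gives 52 − 91 = -39; no audit gives 150 − 5 = 145. Would deviate. ✗
Neither assignment is incentive-compatible.

None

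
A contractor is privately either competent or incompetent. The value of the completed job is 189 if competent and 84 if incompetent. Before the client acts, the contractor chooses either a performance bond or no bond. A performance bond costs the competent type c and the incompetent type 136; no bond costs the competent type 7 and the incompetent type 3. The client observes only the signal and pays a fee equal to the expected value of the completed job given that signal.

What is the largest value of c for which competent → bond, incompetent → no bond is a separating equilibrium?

112

Under separation: bond → competent (pays 189); no bond → incompetent (pays 84).
Incompetent: 84 − 3 = 81 ≥ 189 − 136 = 53. Holds regardless of c. ✓
Competent: 189 − c ≥ 84 − 7, so c ≤ 189 − 77 = 112.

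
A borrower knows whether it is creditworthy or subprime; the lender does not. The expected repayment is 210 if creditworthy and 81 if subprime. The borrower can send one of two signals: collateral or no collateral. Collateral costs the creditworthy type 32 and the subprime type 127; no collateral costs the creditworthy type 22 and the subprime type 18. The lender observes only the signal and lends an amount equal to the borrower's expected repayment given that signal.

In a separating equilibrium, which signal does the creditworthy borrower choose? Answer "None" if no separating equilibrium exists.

Try creditworthy → collateral, subprime → no collateral:
  Under separation the lender infers type exactly: collateral → creditworthy (pays 210), no collateral → subprime (pays 81).
  Creditworthy: collateral gives 210 − 32 = 178; no collateral gives 81 − 22 = 59. No deviation. ✓
  Subprime: no collateral gives 81 − 18 = 63; collateral gives 210 − 127 = 83. Would deviate. ✗
Try creditworthy → no collateral, subprime → collateral:
  Under separation the lender infers type exactly: no collateral → creditworthy (pays 210), collateral → subprime (pays 81).
  Creditworthy: no collateral gives 210 − 22 = 188; collateral gives 81 − 32 = 49. No deviation. ✓
  Subprime: collateral gives 81 − 127 = -46; no collateral gives 210 − 18 = 192. Would deviate. ✗
Neither assignment is incentive-compatible.

None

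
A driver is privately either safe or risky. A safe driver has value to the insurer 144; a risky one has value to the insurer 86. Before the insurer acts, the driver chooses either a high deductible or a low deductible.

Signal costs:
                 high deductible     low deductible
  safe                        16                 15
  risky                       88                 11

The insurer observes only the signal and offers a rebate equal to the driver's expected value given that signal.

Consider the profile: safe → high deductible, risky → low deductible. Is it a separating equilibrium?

Yes

If types separate, high deductible earns payment 144 and low deductible earns 86.
Safe: high deductible gives 144 − 16 = 128; low deductible gives 86 − 15 = 71. No deviation. ✓
Risky: low deductible gives 86 − 11 = 75; high deductible gives 144 − 88 = 56. No deviation. ✓
Neither type gains from mimicking the other.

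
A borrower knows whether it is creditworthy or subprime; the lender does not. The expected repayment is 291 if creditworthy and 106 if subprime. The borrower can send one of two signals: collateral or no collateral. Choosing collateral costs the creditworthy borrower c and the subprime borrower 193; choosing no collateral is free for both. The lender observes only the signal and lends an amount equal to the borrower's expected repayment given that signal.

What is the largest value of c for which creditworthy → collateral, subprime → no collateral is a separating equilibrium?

185

Under separation: collateral → creditworthy (pays 291); no collateral → subprime (pays 106).
Subprime: 106 − 0 = 106 ≥ 291 − 193 = 98. Holds regardless of c. ✓
Creditworthy: 291 − c ≥ 106 − 0, so c ≤ 291 − 106 = 185.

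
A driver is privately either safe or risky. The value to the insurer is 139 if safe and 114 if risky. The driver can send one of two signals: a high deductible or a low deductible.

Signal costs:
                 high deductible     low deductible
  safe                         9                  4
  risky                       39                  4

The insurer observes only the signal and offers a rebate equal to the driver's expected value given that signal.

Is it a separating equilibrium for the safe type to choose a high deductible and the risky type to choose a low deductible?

Yes

If types separate, high deductible earns payment 139 and low deductible earns 114.
Safe: high deductible gives 139 − 9 = 130; low deductible gives 114 − 4 = 110. No deviation. ✓
Risky: low deductible gives 114 − 4 = 110; high deductible gives 139 − 39 = 100. No deviation. ✓
Both incentive constraints hold.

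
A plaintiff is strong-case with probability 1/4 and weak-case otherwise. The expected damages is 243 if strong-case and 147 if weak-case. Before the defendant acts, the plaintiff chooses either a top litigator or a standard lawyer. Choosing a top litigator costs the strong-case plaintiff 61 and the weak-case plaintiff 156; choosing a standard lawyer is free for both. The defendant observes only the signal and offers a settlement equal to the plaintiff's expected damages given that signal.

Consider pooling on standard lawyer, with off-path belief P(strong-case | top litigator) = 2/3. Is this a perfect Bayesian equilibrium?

Yes

On the equilibrium path (standard lawyer) the defendant holds the prior 1/4 and pays 1/4·243 + 3/4·147 = 171. Off-path (top litigator) belief 2/3 gives 2/3·243 + 1/3·147 = 211.
Strong-case: standard lawyer gives 171 − 0 = 171; top litigator gives 211 − 61 = 150. Stays. ✓
Weak-case: standard lawyer gives 171 − 0 = 171; top litigator gives 211 − 156 = 55. Stays. ✓
Beliefs are Bayes-consistent on-path and both types best-respond.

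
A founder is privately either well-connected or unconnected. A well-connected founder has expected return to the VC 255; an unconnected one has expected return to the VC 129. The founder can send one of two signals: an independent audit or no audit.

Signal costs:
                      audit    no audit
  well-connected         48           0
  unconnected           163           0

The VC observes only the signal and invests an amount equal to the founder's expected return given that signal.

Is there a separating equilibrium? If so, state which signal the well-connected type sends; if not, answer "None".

audit

Try well-connected → audit, unconnected → no audit:
  If types separate, audit earns payment 255 and no audit earns 129.
  Well-connected: audit gives 255 − 48 = 207; no audit gives 129 − 0 = 129. No deviation. ✓
  Unconnected: no audit gives 129 − 0 = 129; audit gives 255 − 163 = 92. No deviation. ✓
Both hold — the well-connected type sends audit.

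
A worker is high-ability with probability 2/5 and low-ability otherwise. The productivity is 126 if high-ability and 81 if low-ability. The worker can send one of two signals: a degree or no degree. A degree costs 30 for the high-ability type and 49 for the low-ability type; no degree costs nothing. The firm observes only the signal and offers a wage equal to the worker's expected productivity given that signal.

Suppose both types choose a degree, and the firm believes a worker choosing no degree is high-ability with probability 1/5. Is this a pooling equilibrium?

No

At the pooled signal (degree) the firm holds the prior 2/5 and pays 2/5·126 + 3/5·81 = 99. Off-path (no degree) belief 1/5 gives 1/5·126 + 4/5·81 = 90.
High-ability: degree gives 99 − 30 = 69; no degree gives 90 − 0 = 90. Deviates. ✗
Low-ability: degree gives 99 − 49 = 50; no degree gives 90 − 0 = 90. Deviates. ✗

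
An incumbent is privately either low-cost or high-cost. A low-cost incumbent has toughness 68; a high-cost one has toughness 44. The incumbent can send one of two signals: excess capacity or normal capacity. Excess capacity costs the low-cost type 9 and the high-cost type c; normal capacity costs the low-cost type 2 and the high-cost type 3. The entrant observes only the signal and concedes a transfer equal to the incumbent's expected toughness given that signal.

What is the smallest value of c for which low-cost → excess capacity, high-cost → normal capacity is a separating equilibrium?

27

Under separation: excess capacity → low-cost (pays 68); normal capacity → high-cost (pays 44).
Low-cost: 68 − 9 = 59 ≥ 44 − 2 = 42. Holds regardless of c. ✓
High-cost: 44 − 3 ≥ 68 − c, so c ≥ 68 − 41 = 27.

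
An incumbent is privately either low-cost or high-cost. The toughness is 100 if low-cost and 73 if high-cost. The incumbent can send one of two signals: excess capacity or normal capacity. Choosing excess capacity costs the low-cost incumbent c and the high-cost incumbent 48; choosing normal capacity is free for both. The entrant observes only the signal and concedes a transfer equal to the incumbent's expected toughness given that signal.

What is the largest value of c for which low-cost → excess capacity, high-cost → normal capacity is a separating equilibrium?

Under separation: excess capacity → low-cost (pays 100); normal capacity → high-cost (pays 73).
High-cost: 73 − 0 = 73 ≥ 100 − 48 = 52. Holds regardless of c. ✓
Low-cost: 100 − c ≥ 73 − 0, so c ≤ 100 − 73 = 27.

27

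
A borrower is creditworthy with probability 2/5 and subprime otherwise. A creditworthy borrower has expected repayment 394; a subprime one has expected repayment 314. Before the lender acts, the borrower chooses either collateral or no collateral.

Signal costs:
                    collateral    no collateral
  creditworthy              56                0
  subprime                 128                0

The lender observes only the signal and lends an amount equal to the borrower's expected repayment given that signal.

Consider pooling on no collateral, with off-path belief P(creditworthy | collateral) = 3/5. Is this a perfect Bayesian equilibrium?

At the pooled signal (no collateral) the lender holds the prior 2/5 and pays 2/5·394 + 3/5·314 = 346. Off-path (collateral) belief 3/5 gives 3/5·394 + 2/5·314 = 362.
Creditworthy: no collateral gives 346 − 0 = 346; collateral gives 362 − 56 = 306. Stays. ✓
Subprime: no collateral gives 346 − 0 = 346; collateral gives 362 − 128 = 234. Stays. ✓

Yes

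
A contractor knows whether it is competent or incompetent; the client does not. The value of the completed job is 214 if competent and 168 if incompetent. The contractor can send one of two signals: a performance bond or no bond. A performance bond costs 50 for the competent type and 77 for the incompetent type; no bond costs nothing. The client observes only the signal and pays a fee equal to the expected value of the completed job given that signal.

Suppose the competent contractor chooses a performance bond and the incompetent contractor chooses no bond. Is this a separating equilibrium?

No

If types separate, bond earns payment 214 and no bond earns 168.
Competent: bond gives 214 − 50 = 164; no bond gives 168 − 0 = 168. Would deviate. ✗
Incompetent: no bond gives 168 − 0 = 168; bond gives 214 − 77 = 137. No deviation. ✓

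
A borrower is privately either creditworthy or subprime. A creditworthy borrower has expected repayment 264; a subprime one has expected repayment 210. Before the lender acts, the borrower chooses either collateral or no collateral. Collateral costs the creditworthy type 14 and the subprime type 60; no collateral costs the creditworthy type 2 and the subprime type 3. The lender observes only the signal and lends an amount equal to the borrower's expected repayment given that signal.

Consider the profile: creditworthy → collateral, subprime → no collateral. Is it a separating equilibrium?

Yes

If types separate, collateral earns payment 264 and no collateral earns 210.
Creditworthy: collateral gives 264 − 14 = 250; no collateral gives 210 − 2 = 208. No deviation. ✓
Subprime: no collateral gives 210 − 3 = 207; collateral gives 264 − 60 = 204. No deviation. ✓
Neither type gains from mimicking the other.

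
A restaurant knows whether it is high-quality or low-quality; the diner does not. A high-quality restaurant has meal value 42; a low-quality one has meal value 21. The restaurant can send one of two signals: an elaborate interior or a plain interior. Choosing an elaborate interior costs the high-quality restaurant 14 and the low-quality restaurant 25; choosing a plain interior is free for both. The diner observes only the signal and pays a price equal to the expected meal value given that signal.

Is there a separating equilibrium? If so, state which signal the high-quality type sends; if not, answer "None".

Try high-quality → elaborate interior, low-quality → plain interior:
  Under separation the diner infers type exactly: elaborate interior → high-quality (pays 42), plain interior → low-quality (pays 21).
  High-quality: elaborate interior gives 42 − 14 = 28; plain interior gives 21 − 0 = 21. No deviation. ✓
  Low-quality: plain interior gives 21 − 0 = 21; elaborate interior gives 42 − 25 = 17. No deviation. ✓
Both hold — the high-quality type sends elaborate interior.

elaborate interior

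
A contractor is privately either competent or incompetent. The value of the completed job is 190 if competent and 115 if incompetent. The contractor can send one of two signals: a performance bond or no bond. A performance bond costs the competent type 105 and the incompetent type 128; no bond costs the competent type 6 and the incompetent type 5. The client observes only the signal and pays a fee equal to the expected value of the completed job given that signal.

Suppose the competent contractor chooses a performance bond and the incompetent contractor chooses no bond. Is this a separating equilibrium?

If types separate, bond earns payment 190 and no bond earns 115.
Competent: bond gives 190 − 105 = 85; no bond gives 115 − 6 = 109. Would deviate. ✗
Incompetent: no bond gives 115 − 5 = 110; bond gives 190 − 128 = 62. No deviation. ✓

No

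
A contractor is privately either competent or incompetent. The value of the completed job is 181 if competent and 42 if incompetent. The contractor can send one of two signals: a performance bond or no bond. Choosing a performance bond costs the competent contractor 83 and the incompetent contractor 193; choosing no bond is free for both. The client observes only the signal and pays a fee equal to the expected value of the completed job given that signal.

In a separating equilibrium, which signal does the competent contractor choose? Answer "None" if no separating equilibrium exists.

bond

Try competent → bond, incompetent → no bond:
  If types separate, bond earns payment 181 and no bond earns 42.
  Competent: bond gives 181 − 83 = 98; no bond gives 42 − 0 = 42. No deviation. ✓
  Incompetent: no bond gives 42 − 0 = 42; bond gives 181 − 193 = -12. No deviation. ✓
Both hold — the competent type sends bond.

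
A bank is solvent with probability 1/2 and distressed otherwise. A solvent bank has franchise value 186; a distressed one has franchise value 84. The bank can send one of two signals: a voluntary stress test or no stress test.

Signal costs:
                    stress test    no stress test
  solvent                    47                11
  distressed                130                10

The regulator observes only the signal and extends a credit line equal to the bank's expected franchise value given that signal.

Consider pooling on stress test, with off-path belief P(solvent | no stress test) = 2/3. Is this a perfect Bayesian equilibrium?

At the pooled signal (stress test) the regulator holds the prior 1/2 and pays 1/2·186 + 1/2·84 = 135. Off-path (no stress test) belief 2/3 gives 2/3·186 + 1/3·84 = 152.
Solvent: stress test gives 135 − 47 = 88; no stress test gives 152 − 11 = 141. Deviates. ✗
Distressed: stress test gives 135 − 130 = 5; no stress test gives 152 − 10 = 142. Deviates. ✗

No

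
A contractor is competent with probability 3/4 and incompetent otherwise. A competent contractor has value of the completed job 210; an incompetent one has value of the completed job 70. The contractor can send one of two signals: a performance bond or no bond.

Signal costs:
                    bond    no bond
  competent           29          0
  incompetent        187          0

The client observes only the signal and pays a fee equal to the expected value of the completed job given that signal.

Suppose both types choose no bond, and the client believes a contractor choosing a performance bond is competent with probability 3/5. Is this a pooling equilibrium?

Yes

At the pooled signal (no bond) the client holds the prior 3/4 and pays 3/4·210 + 1/4·70 = 175. Off-path (bond) belief 3/5 gives 3/5·210 + 2/5·70 = 154.
Competent: no bond gives 175 − 0 = 175; bond gives 154 − 29 = 125. Stays. ✓
Incompetent: no bond gives 175 − 0 = 175; bond gives 154 − 187 = -33. Stays. ✓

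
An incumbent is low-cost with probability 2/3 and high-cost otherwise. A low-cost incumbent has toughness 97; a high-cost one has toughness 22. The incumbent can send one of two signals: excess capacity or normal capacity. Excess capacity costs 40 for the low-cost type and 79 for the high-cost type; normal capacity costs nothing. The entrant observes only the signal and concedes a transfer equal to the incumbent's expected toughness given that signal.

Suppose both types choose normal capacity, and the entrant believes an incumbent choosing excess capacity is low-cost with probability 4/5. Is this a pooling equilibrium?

Yes

On the equilibrium path (normal capacity) the entrant holds the prior 2/3 and pays 2/3·97 + 1/3·22 = 72. Off-path (excess capacity) belief 4/5 gives 4/5·97 + 1/5·22 = 82.
Low-cost: normal capacity gives 72 − 0 = 72; excess capacity gives 82 − 40 = 42. Stays. ✓
High-cost: normal capacity gives 72 − 0 = 72; excess capacity gives 82 − 79 = 3. Stays. ✓
Beliefs are Bayes-consistent on-path and both types best-respond.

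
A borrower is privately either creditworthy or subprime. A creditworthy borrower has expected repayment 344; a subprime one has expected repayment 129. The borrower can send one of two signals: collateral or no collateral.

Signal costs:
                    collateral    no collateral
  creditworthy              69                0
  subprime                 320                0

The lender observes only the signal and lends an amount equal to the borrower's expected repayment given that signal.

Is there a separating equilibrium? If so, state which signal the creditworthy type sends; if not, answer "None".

collateral

Try creditworthy → collateral, subprime → no collateral:
  If types separate, collateral earns payment 344 and no collateral earns 129.
  Creditworthy: collateral gives 344 − 69 = 275; no collateral gives 129 − 0 = 129. No deviation. ✓
  Subprime: no collateral gives 129 − 0 = 129; collateral gives 344 − 320 = 24. No deviation. ✓
Both hold — the creditworthy type sends collateral.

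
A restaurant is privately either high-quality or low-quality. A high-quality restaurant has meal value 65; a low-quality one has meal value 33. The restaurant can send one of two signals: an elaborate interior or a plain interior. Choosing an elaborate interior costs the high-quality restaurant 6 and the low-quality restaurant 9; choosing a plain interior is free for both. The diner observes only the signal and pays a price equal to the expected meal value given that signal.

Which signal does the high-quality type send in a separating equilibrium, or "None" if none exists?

Try high-quality → elaborate interior, low-quality → plain interior:
  If types separate, elaborate interior earns payment 65 and plain interior earns 33.
  High-quality: elaborate interior gives 65 − 6 = 59; plain interior gives 33 − 0 = 33. No deviation. ✓
  Low-quality: plain interior gives 33 − 0 = 33; elaborate interior gives 65 − 9 = 56. Would deviate. ✗
Try high-quality → plain interior, low-quality → elaborate interior:
  If types separate, plain interior earns payment 65 and elaborate interior earns 33.
  High-quality: plain interior gives 65 − 0 = 65; elaborate interior gives 33 − 6 = 27. No deviation. ✓
  Low-quality: elaborate interior gives 33 − 9 = 24; plain interior gives 65 − 0 = 65. Would deviate. ✗
Neither assignment is incentive-compatible.

None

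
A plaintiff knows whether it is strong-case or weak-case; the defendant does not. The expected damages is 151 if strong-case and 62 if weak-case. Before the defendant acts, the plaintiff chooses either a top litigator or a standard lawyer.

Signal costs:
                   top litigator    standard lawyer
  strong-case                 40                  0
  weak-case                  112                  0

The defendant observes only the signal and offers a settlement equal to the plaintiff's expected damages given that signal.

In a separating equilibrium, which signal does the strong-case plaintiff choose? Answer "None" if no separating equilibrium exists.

Try strong-case → top litigator, weak-case → standard lawyer:
  If types separate, top litigator earns payment 151 and standard lawyer earns 62.
  Strong-case: top litigator gives 151 − 40 = 111; standard lawyer gives 62 − 0 = 62. No deviation. ✓
  Weak-case: standard lawyer gives 62 − 0 = 62; top litigator gives 151 − 112 = 39. No deviation. ✓
Both hold — the strong-case type sends top litigator.

top litigator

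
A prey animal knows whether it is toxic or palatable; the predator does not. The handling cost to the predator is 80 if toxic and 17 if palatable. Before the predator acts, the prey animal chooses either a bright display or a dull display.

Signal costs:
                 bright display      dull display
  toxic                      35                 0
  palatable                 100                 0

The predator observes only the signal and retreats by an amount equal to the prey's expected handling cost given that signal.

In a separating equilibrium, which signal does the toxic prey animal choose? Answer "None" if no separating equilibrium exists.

bright display

Try toxic → bright display, palatable → dull display:
  Under separation the predator infers type exactly: bright display → toxic (pays 80), dull display → palatable (pays 17).
  Toxic: bright display gives 80 − 35 = 45; dull display gives 17 − 0 = 17. No deviation. ✓
  Palatable: dull display gives 17 − 0 = 17; bright display gives 80 − 100 = -20. No deviation. ✓
Both hold — the toxic type sends bright display.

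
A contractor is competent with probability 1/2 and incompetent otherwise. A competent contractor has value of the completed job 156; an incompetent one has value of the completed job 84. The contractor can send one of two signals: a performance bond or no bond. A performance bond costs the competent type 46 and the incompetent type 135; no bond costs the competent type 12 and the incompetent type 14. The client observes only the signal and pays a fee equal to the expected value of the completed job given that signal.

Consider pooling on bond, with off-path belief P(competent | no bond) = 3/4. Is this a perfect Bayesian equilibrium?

At the pooled signal (bond) the client holds the prior 1/2 and pays 1/2·156 + 1/2·84 = 120. Off-path (no bond) belief 3/4 gives 3/4·156 + 1/4·84 = 138.
Competent: bond gives 120 − 46 = 74; no bond gives 138 − 12 = 126. Deviates. ✗
Incompetent: bond gives 120 − 135 = -15; no bond gives 138 − 14 = 124. Deviates. ✗

No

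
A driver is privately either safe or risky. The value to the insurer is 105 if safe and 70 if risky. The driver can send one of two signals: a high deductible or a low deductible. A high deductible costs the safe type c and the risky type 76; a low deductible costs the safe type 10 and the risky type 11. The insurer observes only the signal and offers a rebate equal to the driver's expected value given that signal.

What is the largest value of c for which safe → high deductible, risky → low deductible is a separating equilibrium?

45

Under separation: high deductible → safe (pays 105); low deductible → risky (pays 70).
Risky: 70 − 11 = 59 ≥ 105 − 76 = 29. Holds regardless of c. ✓
Safe: 105 − c ≥ 70 − 10, so c ≤ 105 − 60 = 45.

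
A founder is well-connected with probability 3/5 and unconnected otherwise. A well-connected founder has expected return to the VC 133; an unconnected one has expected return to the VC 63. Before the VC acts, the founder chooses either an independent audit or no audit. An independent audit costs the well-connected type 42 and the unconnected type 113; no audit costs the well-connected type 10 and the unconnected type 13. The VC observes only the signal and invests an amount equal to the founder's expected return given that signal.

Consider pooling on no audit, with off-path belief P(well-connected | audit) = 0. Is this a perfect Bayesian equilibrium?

Yes

On the equilibrium path (no audit) the VC holds the prior 3/5 and pays 3/5·133 + 2/5·63 = 105. Off-path (audit) belief 0 gives 0·133 + 1·63 = 63.
Well-connected: no audit gives 105 − 10 = 95; audit gives 63 − 42 = 21. Stays. ✓
Unconnected: no audit gives 105 − 13 = 92; audit gives 63 − 113 = -50. Stays. ✓
Beliefs are Bayes-consistent on-path and both types best-respond.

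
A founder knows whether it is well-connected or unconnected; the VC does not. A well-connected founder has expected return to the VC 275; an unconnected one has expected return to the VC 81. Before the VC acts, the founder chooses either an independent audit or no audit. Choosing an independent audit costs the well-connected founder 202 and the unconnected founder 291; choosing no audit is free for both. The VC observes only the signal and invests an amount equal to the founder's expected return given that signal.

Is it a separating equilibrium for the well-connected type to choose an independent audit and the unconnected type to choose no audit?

No

If types separate, audit earns payment 275 and no audit earns 81.
Well-connected: audit gives 275 − 202 = 73; no audit gives 81 − 0 = 81. Would deviate. ✗
Unconnected: no audit gives 81 − 0 = 81; audit gives 275 − 291 = -16. No deviation. ✓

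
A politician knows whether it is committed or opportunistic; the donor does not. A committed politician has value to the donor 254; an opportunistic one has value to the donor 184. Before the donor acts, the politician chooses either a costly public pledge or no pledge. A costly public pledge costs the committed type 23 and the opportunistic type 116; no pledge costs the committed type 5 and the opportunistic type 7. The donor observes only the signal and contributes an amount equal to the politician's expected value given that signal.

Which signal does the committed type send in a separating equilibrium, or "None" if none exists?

Try committed → pledge, opportunistic → no pledge:
  If types separate, pledge earns payment 254 and no pledge earns 184.
  Committed: pledge gives 254 − 23 = 231; no pledge gives 184 − 5 = 179. No deviation. ✓
  Opportunistic: no pledge gives 184 − 7 = 177; pledge gives 254 − 116 = 138. No deviation. ✓
Both hold — the committed type sends pledge.

pledge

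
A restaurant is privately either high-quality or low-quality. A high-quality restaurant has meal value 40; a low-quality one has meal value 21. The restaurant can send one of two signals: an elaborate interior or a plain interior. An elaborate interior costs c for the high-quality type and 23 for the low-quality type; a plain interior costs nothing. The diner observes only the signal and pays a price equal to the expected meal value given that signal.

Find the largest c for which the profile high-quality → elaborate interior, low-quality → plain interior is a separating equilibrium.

Under separation: elaborate interior → high-quality (pays 40); plain interior → low-quality (pays 21).
Low-quality: 21 − 0 = 21 ≥ 40 − 23 = 17. Holds regardless of c. ✓
High-quality: 40 − c ≥ 21 − 0, so c ≤ 40 − 21 = 19.

19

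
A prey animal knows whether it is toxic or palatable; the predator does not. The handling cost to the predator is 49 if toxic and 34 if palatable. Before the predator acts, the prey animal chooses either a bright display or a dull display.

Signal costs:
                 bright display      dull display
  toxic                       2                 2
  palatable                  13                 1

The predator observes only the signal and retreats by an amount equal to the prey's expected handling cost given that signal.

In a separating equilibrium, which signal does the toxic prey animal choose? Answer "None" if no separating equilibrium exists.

None

Try toxic → bright display, palatable → dull display:
  If types separate, bright display earns payment 49 and dull display earns 34.
  Toxic: bright display gives 49 − 2 = 47; dull display gives 34 − 2 = 32. No deviation. ✓
  Palatable: dull display gives 34 − 1 = 33; bright display gives 49 − 13 = 36. Would deviate. ✗
Try toxic → dull display, palatable → bright display:
  If types separate, dull display earns payment 49 and bright display earns 34.
  Toxic: dull display gives 49 − 2 = 47; bright display gives 34 − 2 = 32. No deviation. ✓
  Palatable: bright display gives 34 − 13 = 21; dull display gives 49 − 1 = 48. Would deviate. ✗
Neither assignment is incentive-compatible.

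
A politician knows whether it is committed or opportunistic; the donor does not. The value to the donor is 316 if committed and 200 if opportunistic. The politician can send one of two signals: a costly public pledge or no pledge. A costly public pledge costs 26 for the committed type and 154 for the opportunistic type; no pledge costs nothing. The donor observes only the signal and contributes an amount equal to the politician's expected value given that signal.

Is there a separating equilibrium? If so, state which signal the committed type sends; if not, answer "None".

pledge

Try committed → pledge, opportunistic → no pledge:
  Under separation the donor infers type exactly: pledge → committed (pays 316), no pledge → opportunistic (pays 200).
  Committed: pledge gives 316 − 26 = 290; no pledge gives 200 − 0 = 200. No deviation. ✓
  Opportunistic: no pledge gives 200 − 0 = 200; pledge gives 316 − 154 = 162. No deviation. ✓
Both hold — the committed type sends pledge.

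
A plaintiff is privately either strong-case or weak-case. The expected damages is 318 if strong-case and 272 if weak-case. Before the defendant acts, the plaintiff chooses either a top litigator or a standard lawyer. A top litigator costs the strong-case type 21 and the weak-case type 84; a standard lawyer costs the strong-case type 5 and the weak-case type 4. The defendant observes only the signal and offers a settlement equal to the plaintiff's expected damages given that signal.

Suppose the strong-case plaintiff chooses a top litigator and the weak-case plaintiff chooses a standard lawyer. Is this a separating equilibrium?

Yes

If types separate, top litigator earns payment 318 and standard lawyer earns 272.
Strong-case: top litigator gives 318 − 21 = 297; standard lawyer gives 272 − 5 = 267. No deviation. ✓
Weak-case: standard lawyer gives 272 − 4 = 268; top litigator gives 318 − 84 = 234. No deviation. ✓
Both incentive constraints hold.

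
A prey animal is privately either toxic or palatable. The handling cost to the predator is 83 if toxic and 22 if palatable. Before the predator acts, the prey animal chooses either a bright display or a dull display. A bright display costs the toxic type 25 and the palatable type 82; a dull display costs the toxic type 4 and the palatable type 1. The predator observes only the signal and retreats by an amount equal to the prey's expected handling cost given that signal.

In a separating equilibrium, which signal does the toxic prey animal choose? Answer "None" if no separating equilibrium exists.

bright display

Try toxic → bright display, palatable → dull display:
  If types separate, bright display earns payment 83 and dull display earns 22.
  Toxic: bright display gives 83 − 25 = 58; dull display gives 22 − 4 = 18. No deviation. ✓
  Palatable: dull display gives 22 − 1 = 21; bright display gives 83 − 82 = 1. No deviation. ✓
Both hold — the toxic type sends bright display.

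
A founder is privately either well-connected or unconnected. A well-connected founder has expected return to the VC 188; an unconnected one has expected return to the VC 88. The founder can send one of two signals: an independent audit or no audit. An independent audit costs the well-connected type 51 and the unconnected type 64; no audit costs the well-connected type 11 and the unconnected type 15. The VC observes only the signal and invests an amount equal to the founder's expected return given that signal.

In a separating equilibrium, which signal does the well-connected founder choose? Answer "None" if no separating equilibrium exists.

None

Try well-connected → audit, unconnected → no audit:
  Under separation the VC infers type exactly: audit → well-connected (pays 188), no audit → unconnected (pays 88).
  Well-connected: audit gives 188 − 51 = 137; no audit gives 88 − 11 = 77. No deviation. ✓
  Unconnected: no audit gives 88 − 15 = 73; audit gives 188 − 64 = 124. Would deviate. ✗
Try well-connected → no audit, unconnected → audit:
  Under separation the VC infers type exactly: no audit → well-connected (pays 188), audit → unconnected (pays 88).
  Well-connected: no audit gives 188 − 11 = 177; audit gives 88 − 51 = 37. No deviation. ✓
  Unconnected: audit gives 88 − 64 = 24; no audit gives 188 − 15 = 173. Would deviate. ✗
Neither assignment is incentive-compatible.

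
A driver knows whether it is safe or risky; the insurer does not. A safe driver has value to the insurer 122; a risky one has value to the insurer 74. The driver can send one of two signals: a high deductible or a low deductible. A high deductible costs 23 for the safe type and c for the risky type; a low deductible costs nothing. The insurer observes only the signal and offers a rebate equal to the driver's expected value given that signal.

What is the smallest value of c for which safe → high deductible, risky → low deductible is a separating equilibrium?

Under separation: high deductible → safe (pays 122); low deductible → risky (pays 74).
Safe: 122 − 23 = 99 ≥ 74 − 0 = 74. Holds regardless of c. ✓
Risky: 74 − 0 ≥ 122 − c, so c ≥ 122 − 74 = 48.

48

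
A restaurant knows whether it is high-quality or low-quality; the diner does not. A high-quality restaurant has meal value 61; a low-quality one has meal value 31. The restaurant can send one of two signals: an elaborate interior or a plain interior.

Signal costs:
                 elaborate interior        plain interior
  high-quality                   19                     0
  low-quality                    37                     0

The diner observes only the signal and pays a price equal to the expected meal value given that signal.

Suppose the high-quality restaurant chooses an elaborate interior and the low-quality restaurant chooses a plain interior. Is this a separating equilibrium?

Yes

Under separation the diner infers type exactly: elaborate interior → high-quality (pays 61), plain interior → low-quality (pays 31).
High-quality: elaborate interior gives 61 − 19 = 42; plain interior gives 31 − 0 = 31. No deviation. ✓
Low-quality: plain interior gives 31 − 0 = 31; elaborate interior gives 61 − 37 = 24. No deviation. ✓
Neither type gains from mimicking the other.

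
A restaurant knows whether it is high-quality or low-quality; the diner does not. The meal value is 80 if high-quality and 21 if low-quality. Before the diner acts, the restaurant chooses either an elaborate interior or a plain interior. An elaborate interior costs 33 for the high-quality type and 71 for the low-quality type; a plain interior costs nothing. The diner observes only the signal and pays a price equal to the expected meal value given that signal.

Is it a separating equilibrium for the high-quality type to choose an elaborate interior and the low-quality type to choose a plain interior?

Under separation the diner infers type exactly: elaborate interior → high-quality (pays 80), plain interior → low-quality (pays 21).
High-quality: elaborate interior gives 80 − 33 = 47; plain interior gives 21 − 0 = 21. No deviation. ✓
Low-quality: plain interior gives 21 − 0 = 21; elaborate interior gives 80 − 71 = 9. No deviation. ✓
Neither type gains from mimicking the other.

Yes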